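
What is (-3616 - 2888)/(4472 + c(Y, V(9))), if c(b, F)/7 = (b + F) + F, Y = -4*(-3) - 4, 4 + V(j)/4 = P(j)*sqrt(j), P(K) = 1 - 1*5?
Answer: -813/454 ≈ -1.7907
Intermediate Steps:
P(K) = -4 (P(K) = 1 - 5 = -4)
V(j) = -16 - 16*sqrt(j) (V(j) = -16 + 4*(-4*sqrt(j)) = -16 - 16*sqrt(j))
Y = 8 (Y = 12 - 4 = 8)
c(b, F) = 7*b + 14*F (c(b, F) = 7*((b + F) + F) = 7*((F + b) + F) = 7*(b + 2*F) = 7*b + 14*F)
(-3616 - 2888)/(4472 + c(Y, V(9))) = (-3616 - 2888)/(4472 + (7*8 + 14*(-16 - 16*sqrt(9)))) = -6504/(4472 + (56 + 14*(-16 - 16*3))) = -6504/(4472 + (56 + 14*(-16 - 48))) = -6504/(4472 + (56 + 14*(-64))) = -6504/(4472 + (56 - 896)) = -6504/(4472 - 840) = -6504/3632 = -6504*1/3632 = -813/454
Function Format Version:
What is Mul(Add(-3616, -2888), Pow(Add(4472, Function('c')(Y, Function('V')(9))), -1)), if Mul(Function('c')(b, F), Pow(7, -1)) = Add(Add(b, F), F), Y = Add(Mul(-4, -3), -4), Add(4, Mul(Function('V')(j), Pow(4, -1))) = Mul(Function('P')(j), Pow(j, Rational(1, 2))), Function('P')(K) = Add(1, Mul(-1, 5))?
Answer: Rational(-813, 454) ≈ -1.7907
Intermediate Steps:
Function('P')(K) = -4 (Function('P')(K) = Add(1, -5) = -4)
Function('V')(j) = Add(-16, Mul(-16, Pow(j, Rational(1, 2)))) (Function('V')(j) = Add(-16, Mul(4, Mul(-4, Pow(j, Rational(1, 2))))) = Add(-16, Mul(-16, Pow(j, Rational(1, 2)))))
Y = 8 (Y = Add(12, -4) = 8)
Function('c')(b, F) = Add(Mul(7, b), Mul(14, F)) (Function('c')(b, F) = Mul(7, Add(Add(b, F), F)) = Mul(7, Add(Add(F, b), F)) = Mul(7, Add(b, Mul(2, F))) = Add(Mul(7, b), Mul(14, F)))
Mul(Add(-3616, -2888), Pow(Add(4472, Function('c')(Y, Function('V')(9))), -1)) = Mul(Add(-3616, -2888), Pow(Add(4472, Add(Mul(7, 8), Mul(14, Add(-16, Mul(-16, Pow(9, Rational(1, 2))))))), -1)) = Mul(-6504, Pow(Add(4472, Add(56, Mul(14, Add(-16, Mul(-16, 3))))), -1)) = Mul(-6504, Pow(Add(4472, Add(56, Mul(14, Add(-16, -48)))), -1)) = Mul(-6504, Pow(Add(4472, Add(56, Mul(14, -64))), -1)) = Mul(-6504, Pow(Add(4472, Add(56, -896)), -1)) = Mul(-6504, Pow(Add(4472, -840), -1)) = Mul(-6504, Pow(3632, -1)) = Mul(-6504, Rational(1, 3632)) = Rational(-813, 454)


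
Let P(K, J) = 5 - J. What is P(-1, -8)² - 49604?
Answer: -49435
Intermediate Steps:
P(-1, -8)² - 49604 = (5 - 1*(-8))² - 49604 = (5 + 8)² - 49604 = 13² - 49604 = 169 - 49604 = -49435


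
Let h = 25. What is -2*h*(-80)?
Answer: 4000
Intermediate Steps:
-2*h*(-80) = -2*25*(-80) = -50*(-80) = 4000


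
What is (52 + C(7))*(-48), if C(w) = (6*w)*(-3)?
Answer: 3552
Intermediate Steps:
C(w) = -18*w
(52 + C(7))*(-48) = (52 - 18*7)*(-48) = (52 - 126)*(-48) = -74*(-48) = 3552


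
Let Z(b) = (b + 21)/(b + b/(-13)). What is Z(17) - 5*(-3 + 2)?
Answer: 757/102 ≈ 7.4216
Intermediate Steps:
Z(b) = 13*(21 + b)/(12*b) (Z(b) = (21 + b)/(b + b*(-1/13)) = (21 + b)/(b - b/13) = (21 + b)/((12*b/13)) = (21 + b)*(13/(12*b)) = 13*(21 + b)/(12*b))
Z(17) - 5*(-3 + 2) = (13/12)*(21 + 17)/17 - 5*(-3 + 2) = (13/12)*(1/17)*38 - 5*(-1) = 247/102 - 1*(-5) = 247/102 + 5 = 757/102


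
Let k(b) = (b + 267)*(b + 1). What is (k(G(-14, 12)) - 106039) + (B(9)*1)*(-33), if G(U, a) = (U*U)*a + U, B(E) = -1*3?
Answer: 5987155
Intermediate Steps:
B(E) = -3
G(U, a) = U + a*U**2 (G(U, a) = U**2*a + U = a*U**2 + U = U + a*U**2)
k(b) = (1 + b)*(267 + b) (k(b) = (267 + b)*(1 + b) = (1 + b)*(267 + b))
(k(G(-14, 12)) - 106039) + (B(9)*1)*(-33) = ((267 + (-14*(1 - 14*12))**2 + 268*(-14*(1 - 14*12))) - 106039) - 3*1*(-33) = ((267 + (-14*(1 - 168))**2 + 268*(-14*(1 - 168))) - 106039) - 3*(-33) = ((267 + (-14*(-167))**2 + 268*(-14*(-167))) - 106039) + 99 = ((267 + 2338**2 + 268*2338) - 106039) + 99 = ((267 + 5466244 + 626584) - 106039) + 99 = (6093095 - 106039) + 99 = 5987056 + 99 = 5987155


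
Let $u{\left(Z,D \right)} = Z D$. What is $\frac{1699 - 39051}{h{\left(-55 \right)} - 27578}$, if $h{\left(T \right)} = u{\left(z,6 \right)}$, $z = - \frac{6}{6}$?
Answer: $\frac{4669}{3448} \approx 1.3541$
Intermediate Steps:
$z = -1$ ($z = \left(-6\right) \frac{1}{6} = -1$)
$u{\left(Z,D \right)} = D Z$
$h{\left(T \right)} = -6$ ($h{\left(T \right)} = 6 \left(-1\right) = -6$)
$\frac{1699 - 39051}{h{\left(-55 \right)} - 27578} = \frac{1699 - 39051}{-6 - 27578} = - \frac{37352}{-27584} = \left(-37352\right) \left(- \frac{1}{27584}\right) = \frac{4669}{3448}$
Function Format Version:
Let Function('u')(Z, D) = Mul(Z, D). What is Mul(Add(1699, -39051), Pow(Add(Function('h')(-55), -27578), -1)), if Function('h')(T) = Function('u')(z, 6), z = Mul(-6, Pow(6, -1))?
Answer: Rational(4669, 3448) ≈ 1.3541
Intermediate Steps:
z = -1 (z = Mul(-6, Rational(1, 6)) = -1)
Function('u')(Z, D) = Mul(D, Z)
Function('h')(T) = -6 (Function('h')(T) = Mul(6, -1) = -6)
Mul(Add(1699, -39051), Pow(Add(Function('h')(-55), -27578), -1)) = Mul(Add(1699, -39051), Pow(Add(-6, -27578), -1)) = Mul(-37352, Pow(-27584, -1)) = Mul(-37352, Rational(-1, 27584)) = Rational(4669, 3448)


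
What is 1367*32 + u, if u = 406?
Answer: 44150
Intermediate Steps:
1367*32 + u = 1367*32 + 406 = 43744 + 406 = 44150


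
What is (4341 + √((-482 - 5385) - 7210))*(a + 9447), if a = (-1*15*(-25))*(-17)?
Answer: 13335552 + 9216*I*√1453 ≈ 1.3336e+7 + 3.513e+5*I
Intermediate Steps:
a = -6375 (a = -15*(-25)*(-17) = 375*(-17) = -6375)
(4341 + √((-482 - 5385) - 7210))*(a + 9447) = (4341 + √((-482 - 5385) - 7210))*(-6375 + 9447) = (4341 + √(-5867 - 7210))*3072 = (4341 + √(-13077))*3072 = (4341 + 3*I*√1453)*3072 = 13335552 + 9216*I*√1453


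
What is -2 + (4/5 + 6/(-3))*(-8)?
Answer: 38/5 ≈ 7.6000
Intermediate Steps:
-2 + (4/5 + 6/(-3))*(-8) = -2 + (4*(⅕) + 6*(-⅓))*(-8) = -2 + (⅘ - 2)*(-8) = -2 - 6/5*(-8) = -2 + 48/5 = 38/5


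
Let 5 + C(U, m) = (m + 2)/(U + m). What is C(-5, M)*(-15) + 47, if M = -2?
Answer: 122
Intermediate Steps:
C(U, m) = -5 + (2 + m)/(U + m) (C(U, m) = -5 + (m + 2)/(U + m) = -5 + (2 + m)/(U + m))
C(-5, M)*(-15) + 47 = ((2 - 5*(-5) - 4*(-2))/(-5 - 2))*(-15) + 47 = ((2 + 25 + 8)/(-7))*(-15) + 47 = -⅐*35*(-15) + 47 = -5*(-15) + 47 = 75 + 47 = 122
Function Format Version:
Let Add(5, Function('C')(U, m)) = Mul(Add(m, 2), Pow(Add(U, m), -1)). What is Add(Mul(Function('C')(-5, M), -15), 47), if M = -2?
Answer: 122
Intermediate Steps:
Function('C')(U, m) = Add(-5, Mul(Pow(Add(U, m), -1), Add(2, m))) (Function('C')(U, m) = Add(-5, Mul(Add(m, 2), Pow(Add(U, m), -1))) = Add(-5, Mul(Add(2, m), Pow(Add(U, m), -1))) = Add(-5, Mul(Pow(Add(U, m), -1), Add(2, m))))
Add(Mul(Function('C')(-5, M), -15), 47) = Add(Mul(Mul(Pow(Add(-5, -2), -1), Add(2, Mul(-5, -5), Mul(-4, -2))), -15), 47) = Add(Mul(Mul(Pow(-7, -1), Add(2, 25, 8)), -15), 47) = Add(Mul(Mul(Rational(-1, 7), 35), -15), 47) = Add(Mul(-5, -15), 47) = Add(75, 47) = 122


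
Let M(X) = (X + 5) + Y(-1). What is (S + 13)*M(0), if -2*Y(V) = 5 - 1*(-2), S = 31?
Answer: 66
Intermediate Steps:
Y(V) = -7/2 (Y(V) = -(5 - 1*(-2))/2 = -(5 + 2)/2 = -1/2*7 = -7/2)
M(X) = 3/2 + X (M(X) = (X + 5) - 7/2 = (5 + X) - 7/2 = 3/2 + X)
(S + 13)*M(0) = (31 + 13)*(3/2 + 0) = 44*(3/2) = 66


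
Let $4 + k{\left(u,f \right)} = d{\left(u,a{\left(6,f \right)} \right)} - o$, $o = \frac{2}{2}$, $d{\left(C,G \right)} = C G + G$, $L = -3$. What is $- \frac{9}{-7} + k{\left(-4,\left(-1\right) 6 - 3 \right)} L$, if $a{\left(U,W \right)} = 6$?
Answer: $\frac{492}{7} \approx 70.286$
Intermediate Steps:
$d{\left(C,G \right)} = G + C G$
$o = 1$ ($o = 2 \cdot \frac{1}{2} = 1$)
$k{\left(u,f \right)} = 1 + 6 u$ ($k{\left(u,f \right)} = -4 + \left(6 \left(1 + u\right) - 1\right) = -4 + \left(\left(6 + 6 u\right) - 1\right) = -4 + \left(5 + 6 u\right) = 1 + 6 u$)
$- \frac{9}{-7} + k{\left(-4,\left(-1\right) 6 - 3 \right)} L = - \frac{9}{-7} + \left(1 + 6 \left(-4\right)\right) \left(-3\right) = \left(-9\right) \left(- \frac{1}{7}\right) + \left(1 - 24\right) \left(-3\right) = \frac{9}{7} - -69 = \frac{9}{7} + 69 = \frac{492}{7}$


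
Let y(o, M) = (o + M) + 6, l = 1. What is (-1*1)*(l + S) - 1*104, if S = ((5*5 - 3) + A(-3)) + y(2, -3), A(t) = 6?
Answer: -138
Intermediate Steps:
y(o, M) = 6 + M + o (y(o, M) = (M + o) + 6 = 6 + M + o)
S = 33 (S = ((5*5 - 3) + 6) + (6 - 3 + 2) = ((25 - 3) + 6) + 5 = (22 + 6) + 5 = 28 + 5 = 33)
(-1*1)*(l + S) - 1*104 = (-1*1)*(1 + 33) - 1*104 = -1*34 - 104 = -34 - 104 = -138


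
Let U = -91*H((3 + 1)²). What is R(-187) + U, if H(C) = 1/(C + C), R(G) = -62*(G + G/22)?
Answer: 387781/32 ≈ 12118.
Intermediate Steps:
R(G) = -713*G/11 (R(G) = -62*(G + G*(1/22)) = -62*(G + G/22) = -713*G/11)
H(C) = 1/(2*C)
U = -91/32 (U = -91/(2*((3 + 1)²)) = -91/(2*(4²)) = -91/(2*16) = -91*1/32 = -91/32 ≈ -2.8438)
R(-187) + U = -713/11*(-187) - 91/32 = 12121 - 91/32 = 387781/32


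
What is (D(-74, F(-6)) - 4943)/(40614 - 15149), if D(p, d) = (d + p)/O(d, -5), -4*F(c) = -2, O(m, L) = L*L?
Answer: -247297/1273250 ≈ -0.19423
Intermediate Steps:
O(m, L) = L**2
F(c) = 1/2 (F(c) = -1/4*(-2) = 1/2)
D(p, d) = d/25 + p/25 (D(p, d) = (d + p)/((-5)**2) = (d + p)/25 = (d + p)*(1/25) = d/25 + p/25)
(D(-74, F(-6)) - 4943)/(40614 - 15149) = (((1/25)*(1/2) + (1/25)*(-74)) - 4943)/(40614 - 15149) = ((1/50 - 74/25) - 4943)/25465 = (-147/50 - 4943)*(1/25465) = -247297/50*1/25465 = -247297/1273250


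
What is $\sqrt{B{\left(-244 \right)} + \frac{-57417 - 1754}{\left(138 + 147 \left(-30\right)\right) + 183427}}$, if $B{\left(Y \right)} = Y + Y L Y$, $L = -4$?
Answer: $\frac{i \sqrt{7651434386172205}}{179155} \approx 488.25 i$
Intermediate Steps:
$B{\left(Y \right)} = Y - 4 Y^{2}$ ($B{\left(Y \right)} = Y + Y \left(-4\right) Y = Y + - 4 Y Y = Y - 4 Y^{2}$)
$\sqrt{B{\left(-244 \right)} + \frac{-57417 - 1754}{\left(138 + 147 \left(-30\right)\right) + 183427}} = \sqrt{- 244 \left(1 - -976\right) + \frac{-57417 - 1754}{\left(138 + 147 \left(-30\right)\right) + 183427}} = \sqrt{- 244 \left(1 + 976\right) - \frac{59171}{\left(138 - 4410\right) + 183427}} = \sqrt{\left(-244\right) 977 - \frac{59171}{-4272 + 183427}} = \sqrt{-238388 - \frac{59171}{179155}} = \sqrt{- \frac{42708461311}{179155}} = \frac{i \sqrt{7651434386172205}}{179155}$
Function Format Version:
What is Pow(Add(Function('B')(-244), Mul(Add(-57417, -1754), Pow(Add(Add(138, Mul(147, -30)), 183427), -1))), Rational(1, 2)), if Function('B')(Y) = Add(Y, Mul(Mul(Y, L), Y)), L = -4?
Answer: Mul(Rational(1, 179155), I, Pow(7651434386172205, Rational(1, 2))) ≈ Mul(488.25, I)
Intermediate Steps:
Function('B')(Y) = Add(Y, Mul(-4, Pow(Y, 2))) (Function('B')(Y) = Add(Y, Mul(Mul(Y, -4), Y)) = Add(Y, Mul(Mul(-4, Y), Y)) = Add(Y, Mul(-4, Pow(Y, 2))))
Pow(Add(Function('B')(-244), Mul(Add(-57417, -1754), Pow(Add(Add(138, Mul(147, -30)), 183427), -1))), Rational(1, 2)) = Pow(Add(Mul(-244, Add(1, Mul(-4, -244))), Mul(Add(-57417, -1754), Pow(Add(Add(138, Mul(147, -30)), 183427), -1))), Rational(1, 2)) = Pow(Add(Mul(-244, Add(1, 976)), Mul(-59171, Pow(Add(Add(138, -4410), 183427), -1))), Rational(1, 2)) = Pow(Add(Mul(-244, 977), Mul(-59171, Pow(Add(-4272, 183427), -1))), Rational(1, 2)) = Pow(Add(-238388, Mul(-59171, Pow(179155, -1))), Rational(1, 2)) = Pow(Add(-238388, Mul(-59171, Rational(1, 179155))), Rational(1, 2)) = Pow(Add(-238388, Rational(-59171, 179155)), Rational(1, 2)) = Pow(Rational(-42708461311, 179155), Rational(1, 2)) = Mul(Rational(1, 179155), I, Pow(7651434386172205, Rational(1, 2)))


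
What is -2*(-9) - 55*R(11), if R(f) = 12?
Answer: -642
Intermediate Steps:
-2*(-9) - 55*R(11) = -2*(-9) - 55*12 = 18 - 660 = -642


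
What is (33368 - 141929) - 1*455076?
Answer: -563637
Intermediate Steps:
(33368 - 141929) - 1*455076 = -108561 - 455076 = -563637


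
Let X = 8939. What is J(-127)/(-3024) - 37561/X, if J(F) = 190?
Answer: -8234491/1930824 ≈ -4.2648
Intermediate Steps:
J(-127)/(-3024) - 37561/X = 190/(-3024) - 37561/8939 = 190*(-1/3024) - 37561*1/8939 = -95/1512 - 37561/8939 = -8234491/1930824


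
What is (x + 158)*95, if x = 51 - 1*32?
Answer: 16815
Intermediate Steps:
x = 19 (x = 51 - 32 = 19)
(x + 158)*95 = (19 + 158)*95 = 177*95 = 16815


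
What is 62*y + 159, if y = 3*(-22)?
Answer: -3933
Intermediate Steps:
y = -66
62*y + 159 = 62*(-66) + 159 = -4092 + 159 = -3933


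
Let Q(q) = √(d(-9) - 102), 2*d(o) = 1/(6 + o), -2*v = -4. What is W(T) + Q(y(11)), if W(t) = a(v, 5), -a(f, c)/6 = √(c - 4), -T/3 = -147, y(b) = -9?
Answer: -6 + I*√3678/6 ≈ -6.0 + 10.108*I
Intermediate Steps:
v = 2 (v = -½*(-4) = 2)
T = 441 (T = -3*(-147) = 441)
a(f, c) = -6*√(-4 + c) (a(f, c) = -6*√(c - 4) = -6*√(-4 + c))
W(t) = -6 (W(t) = -6*√(-4 + 5) = -6*√1 = -6*1 = -6)
d(o) = 1/(2*(6 + o))
Q(q) = I*√3678/6 (Q(q) = √(1/(2*(6 - 9)) - 102) = √((½)/(-3) - 102) = √((½)*(-⅓) - 102) = √(-⅙ - 102) = √(-613/6) = I*√3678/6)
W(T) + Q(y(11)) = -6 + I*√3678/6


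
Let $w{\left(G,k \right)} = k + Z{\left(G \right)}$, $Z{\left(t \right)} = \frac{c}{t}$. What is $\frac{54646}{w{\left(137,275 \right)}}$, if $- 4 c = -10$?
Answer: $\frac{14973004}{75355} \approx 198.7$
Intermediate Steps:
$c = \frac{5}{2}$ ($c = \left(- \frac{1}{4}\right) \left(-10\right) = \frac{5}{2} \approx 2.5$)
$Z{\left(t \right)} = \frac{5}{2 t}$
$w{\left(G,k \right)} = k + \frac{5}{2 G}$
$\frac{54646}{w{\left(137,275 \right)}} = \frac{54646}{275 + \frac{5}{2 \cdot 137}} = \frac{54646}{275 + \frac{5}{2} \cdot \frac{1}{137}} = \frac{54646}{275 + \frac{5}{274}} = \frac{54646}{\frac{75355}{274}} = 54646 \cdot \frac{274}{75355} = \frac{14973004}{75355}$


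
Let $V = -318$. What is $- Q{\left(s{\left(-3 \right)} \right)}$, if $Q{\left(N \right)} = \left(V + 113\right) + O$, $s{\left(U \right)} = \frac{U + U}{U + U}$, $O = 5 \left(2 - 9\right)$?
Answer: $240$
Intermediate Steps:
$O = -35$ ($O = 5 \left(-7\right) = -35$)
$s{\left(U \right)} = 1$ ($s{\left(U \right)} = \frac{2 U}{2 U} = 2 U \frac{1}{2 U} = 1$)
$Q{\left(N \right)} = -240$ ($Q{\left(N \right)} = \left(-318 + 113\right) - 35 = -205 - 35 = -240$)
$- Q{\left(s{\left(-3 \right)} \right)} = \left(-1\right) \left(-240\right) = 240$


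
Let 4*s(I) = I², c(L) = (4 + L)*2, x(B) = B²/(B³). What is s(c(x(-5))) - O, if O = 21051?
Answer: -525914/25 ≈ -21037.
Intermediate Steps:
x(B) = 1/B (x(B) = B²/B³ = 1/B)
c(L) = 8 + 2*L
s(I) = I²/4
s(c(x(-5))) - O = (8 + 2/(-5))²/4 - 1*21051 = (8 + 2*(-⅕))²/4 - 21051 = (8 - ⅖)²/4 - 21051 = (38/5)²/4 - 21051 = (¼)*(1444/25) - 21051 = 361/25 - 21051 = -525914/25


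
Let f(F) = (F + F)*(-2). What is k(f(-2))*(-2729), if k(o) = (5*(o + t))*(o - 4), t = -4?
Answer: -218320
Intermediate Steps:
f(F) = -4*F (f(F) = (2*F)*(-2) = -4*F)
k(o) = (-20 + 5*o)*(-4 + o) (k(o) = (5*(o - 4))*(o - 4) = (5*(-4 + o))*(-4 + o) = (-20 + 5*o)*(-4 + o))
k(f(-2))*(-2729) = (80 - (-160)*(-2) + 5*(-4*(-2))**2)*(-2729) = (80 - 40*8 + 5*8**2)*(-2729) = (80 - 320 + 5*64)*(-2729) = (80 - 320 + 320)*(-2729) = 80*(-2729) = -218320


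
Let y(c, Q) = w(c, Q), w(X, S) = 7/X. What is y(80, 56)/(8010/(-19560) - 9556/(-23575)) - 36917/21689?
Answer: -126135479219/5553511828 ≈ -22.713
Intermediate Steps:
y(c, Q) = 7/c
y(80, 56)/(8010/(-19560) - 9556/(-23575)) - 36917/21689 = (7/80)/(8010/(-19560) - 9556/(-23575)) - 36917/21689 = (7*(1/80))/(8010*(-1/19560) - 9556*(-1/23575)) - 36917*1/21689 = 7/(80*(-267/652 + 9556/23575)) - 36917/21689 = 7/(80*(-64013/15370900)) - 36917/21689 = (7/80)*(-15370900/64013) - 36917/21689 = -5379815/256052 - 36917/21689 = -126135479219/5553511828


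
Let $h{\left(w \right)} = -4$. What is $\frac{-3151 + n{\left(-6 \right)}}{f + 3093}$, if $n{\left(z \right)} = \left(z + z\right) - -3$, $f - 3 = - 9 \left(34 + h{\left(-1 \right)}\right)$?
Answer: $- \frac{1580}{1413} \approx -1.1182$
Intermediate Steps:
$f = -267$ ($f = 3 - 9 \left(34 - 4\right) = 3 - 270 = -267$)
$n{\left(z \right)} = 3 + 2 z$ ($n{\left(z \right)} = 2 z + 3 = 3 + 2 z$)
$\frac{-3151 + n{\left(-6 \right)}}{f + 3093} = \frac{-3151 + \left(3 + 2 \left(-6\right)\right)}{-267 + 3093} = \frac{-3151 + \left(3 - 12\right)}{2826} = \left(-3151 - 9\right) \frac{1}{2826} = \left(-3160\right) \frac{1}{2826} = - \frac{1580}{1413}$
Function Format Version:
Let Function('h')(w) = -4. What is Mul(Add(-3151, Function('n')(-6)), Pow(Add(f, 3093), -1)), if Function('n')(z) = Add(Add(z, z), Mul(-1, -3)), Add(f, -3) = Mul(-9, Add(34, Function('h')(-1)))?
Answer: Rational(-1580, 1413) ≈ -1.1182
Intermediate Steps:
f = -267 (f = Add(3, Mul(-9, Add(34, -4))) = Add(3, Mul(-9, 30)) = Add(3, -270) = -267)
Function('n')(z) = Add(3, Mul(2, z)) (Function('n')(z) = Add(Mul(2, z), 3) = Add(3, Mul(2, z)))
Mul(Add(-3151, Function('n')(-6)), Pow(Add(f, 3093), -1)) = Mul(Add(-3151, Add(3, Mul(2, -6))), Pow(Add(-267, 3093), -1)) = Mul(Add(-3151, Add(3, -12)), Pow(2826, -1)) = Mul(Add(-3151, -9), Rational(1, 2826)) = Mul(-3160, Rational(1, 2826)) = Rational(-1580, 1413)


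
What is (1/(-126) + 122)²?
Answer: 236267641/15876 ≈ 14882.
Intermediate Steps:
(1/(-126) + 122)² = (-1/126 + 122)² = (15371/126)² = 236267641/15876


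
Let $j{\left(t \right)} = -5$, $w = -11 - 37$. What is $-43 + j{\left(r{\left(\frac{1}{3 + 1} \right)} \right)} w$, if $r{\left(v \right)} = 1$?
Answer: $197$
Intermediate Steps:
$w = -48$ ($w = -11 - 37 = -48$)
$-43 + j{\left(r{\left(\frac{1}{3 + 1} \right)} \right)} w = -43 - -240 = -43 + 240 = 197$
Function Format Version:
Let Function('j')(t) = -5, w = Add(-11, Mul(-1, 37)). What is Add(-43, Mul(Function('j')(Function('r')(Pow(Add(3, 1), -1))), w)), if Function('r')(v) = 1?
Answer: 197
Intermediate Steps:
w = -48 (w = Add(-11, -37) = -48)
Add(-43, Mul(Function('j')(Function('r')(Pow(Add(3, 1), -1))), w)) = Add(-43, Mul(-5, -48)) = Add(-43, 240) = 197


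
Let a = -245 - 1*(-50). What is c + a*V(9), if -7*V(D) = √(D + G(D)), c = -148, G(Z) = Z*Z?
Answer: -148 + 585*√10/7 ≈ 116.28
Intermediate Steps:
G(Z) = Z²
a = -195 (a = -245 + 50 = -195)
V(D) = -√(D + D²)/7
c + a*V(9) = -148 - (-195)*√(9*(1 + 9))/7 = -148 - (-195)*√(9*10)/7 = -148 - (-195)*√90/7 = -148 - (-195)*3*√10/7 = -148 - (-585)*√10/7 = -148 + 585*√10/7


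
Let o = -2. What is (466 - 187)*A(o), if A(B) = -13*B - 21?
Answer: 1395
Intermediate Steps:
A(B) = -21 - 13*B
(466 - 187)*A(o) = (466 - 187)*(-21 - 13*(-2)) = 279*(-21 + 26) = 279*5 = 1395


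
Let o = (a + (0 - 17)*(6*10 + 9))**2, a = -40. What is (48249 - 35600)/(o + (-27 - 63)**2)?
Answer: 12649/1479469 ≈ 0.0085497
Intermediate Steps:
o = 1471369 (o = (-40 + (0 - 17)*(6*10 + 9))**2 = (-40 - 17*(60 + 9))**2 = (-40 - 17*69)**2 = (-40 - 1173)**2 = (-1213)**2 = 1471369)
(48249 - 35600)/(o + (-27 - 63)**2) = (48249 - 35600)/(1471369 + (-27 - 63)**2) = 12649/(1471369 + (-90)**2) = 12649/(1471369 + 8100) = 12649/1479469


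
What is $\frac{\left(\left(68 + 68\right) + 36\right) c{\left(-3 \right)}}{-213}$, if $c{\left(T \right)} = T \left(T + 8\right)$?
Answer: $\frac{860}{71} \approx 12.113$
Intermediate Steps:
$c{\left(T \right)} = T \left(8 + T\right)$
$\frac{\left(\left(68 + 68\right) + 36\right) c{\left(-3 \right)}}{-213} = \frac{\left(\left(68 + 68\right) + 36\right) \left(- 3 \left(8 - 3\right)\right)}{-213} = \left(136 + 36\right) \left(\left(-3\right) 5\right) \left(- \frac{1}{213}\right) = 172 \left(-15\right) \left(- \frac{1}{213}\right) = \left(-2580\right) \left(- \frac{1}{213}\right) = \frac{860}{71}$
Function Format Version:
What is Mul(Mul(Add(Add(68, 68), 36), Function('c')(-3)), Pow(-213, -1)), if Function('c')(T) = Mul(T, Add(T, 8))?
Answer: Rational(860, 71) ≈ 12.113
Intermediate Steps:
Function('c')(T) = Mul(T, Add(8, T))
Mul(Mul(Add(Add(68, 68), 36), Function('c')(-3)), Pow(-213, -1)) = Mul(Mul(Add(Add(68, 68), 36), Mul(-3, Add(8, -3))), Pow(-213, -1)) = Mul(Mul(Add(136, 36), Mul(-3, 5)), Rational(-1, 213)) = Mul(Mul(172, -15), Rational(-1, 213)) = Mul(-2580, Rational(-1, 213)) = Rational(860, 71)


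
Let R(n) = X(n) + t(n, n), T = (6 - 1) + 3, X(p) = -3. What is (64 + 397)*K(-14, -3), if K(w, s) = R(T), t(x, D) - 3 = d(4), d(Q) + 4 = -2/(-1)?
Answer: -922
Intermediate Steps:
d(Q) = -2 (d(Q) = -4 - 2/(-1) = -4 - 2*(-1) = -4 + 2 = -2)
t(x, D) = 1 (t(x, D) = 3 - 2 = 1)
T = 8 (T = 5 + 3 = 8)
R(n) = -2 (R(n) = -3 + 1 = -2)
K(w, s) = -2
(64 + 397)*K(-14, -3) = (64 + 397)*(-2) = 461*(-2) = -922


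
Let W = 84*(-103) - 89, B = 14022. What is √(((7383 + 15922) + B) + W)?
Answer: √28586 ≈ 169.07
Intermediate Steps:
W = -8741 (W = -8652 - 89 = -8741)
√(((7383 + 15922) + B) + W) = √(((7383 + 15922) + 14022) - 8741) = √((23305 + 14022) - 8741) = √(37327 - 8741) = √28586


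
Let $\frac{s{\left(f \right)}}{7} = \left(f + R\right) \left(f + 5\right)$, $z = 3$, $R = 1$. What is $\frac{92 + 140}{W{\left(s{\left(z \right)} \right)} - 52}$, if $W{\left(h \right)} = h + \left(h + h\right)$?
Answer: $\frac{58}{155} \approx 0.37419$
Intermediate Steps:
$s{\left(f \right)} = 7 \left(1 + f\right) \left(5 + f\right)$ ($s{\left(f \right)} = 7 \left(f + 1\right) \left(f + 5\right) = 7 \left(1 + f\right) \left(5 + f\right)$)
$W{\left(h \right)} = 3 h$ ($W{\left(h \right)} = h + 2 h = 3 h$)
$\frac{92 + 140}{W{\left(s{\left(z \right)} \right)} - 52} = \frac{92 + 140}{3 \left(35 + 7 \cdot 3^{2} + 42 \cdot 3\right) - 52} = \frac{232}{3 \left(35 + 7 \cdot 9 + 126\right) - 52} = \frac{232}{3 \left(35 + 63 + 126\right) - 52} = \frac{232}{3 \cdot 224 - 52} = \frac{232}{672 - 52} = \frac{232}{620} = 232 \cdot \frac{1}{620} = \frac{58}{155}$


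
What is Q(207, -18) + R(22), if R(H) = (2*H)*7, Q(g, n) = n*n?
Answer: 632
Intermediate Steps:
Q(g, n) = n²
R(H) = 14*H
Q(207, -18) + R(22) = (-18)² + 14*22 = 324 + 308 = 632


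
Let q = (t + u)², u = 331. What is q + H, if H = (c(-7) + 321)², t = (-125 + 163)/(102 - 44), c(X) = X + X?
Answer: 171769333/841 ≈ 2.0424e+5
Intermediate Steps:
c(X) = 2*X
t = 19/29 (t = 38/58 = 38*(1/58) = 19/29 ≈ 0.65517)
q = 92505924/841 (q = (19/29 + 331)² = (9618/29)² = 92505924/841 ≈ 1.1000e+5)
H = 94249 (H = (2*(-7) + 321)² = (-14 + 321)² = 307² = 94249)
q + H = 92505924/841 + 94249 = 171769333/841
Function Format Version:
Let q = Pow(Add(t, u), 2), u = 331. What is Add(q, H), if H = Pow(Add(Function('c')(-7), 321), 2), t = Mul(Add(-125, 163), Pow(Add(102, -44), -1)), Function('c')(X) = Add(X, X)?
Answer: Rational(171769333, 841) ≈ 2.0424e+5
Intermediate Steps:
Function('c')(X) = Mul(2, X)
t = Rational(19, 29) (t = Mul(38, Pow(58, -1)) = Mul(38, Rational(1, 58)) = Rational(19, 29) ≈ 0.65517)
q = Rational(92505924, 841) (q = Pow(Add(Rational(19, 29), 331), 2) = Pow(Rational(9618, 29), 2) = Rational(92505924, 841) ≈ 1.1000e+5)
H = 94249 (H = Pow(Add(Mul(2, -7), 321), 2) = Pow(Add(-14, 321), 2) = Pow(307, 2) = 94249)
Add(q, H) = Add(Rational(92505924, 841), 94249) = Rational(171769333, 841)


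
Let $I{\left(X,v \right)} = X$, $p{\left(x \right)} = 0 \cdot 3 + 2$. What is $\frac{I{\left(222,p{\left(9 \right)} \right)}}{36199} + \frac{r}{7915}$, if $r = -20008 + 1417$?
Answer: $- \frac{671218479}{286515085} \approx -2.3427$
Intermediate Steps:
$p{\left(x \right)} = 2$ ($p{\left(x \right)} = 0 + 2 = 2$)
$r = -18591$
$\frac{I{\left(222,p{\left(9 \right)} \right)}}{36199} + \frac{r}{7915} = \frac{222}{36199} - \frac{18591}{7915} = - \frac{671218479}{286515085}$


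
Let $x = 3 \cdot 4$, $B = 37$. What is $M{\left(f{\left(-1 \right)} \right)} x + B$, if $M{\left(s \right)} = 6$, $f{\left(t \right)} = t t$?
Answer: $109$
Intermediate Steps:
$f{\left(t \right)} = t^{2}$
$x = 12$
$M{\left(f{\left(-1 \right)} \right)} x + B = 6 \cdot 12 + 37 = 72 + 37 = 109$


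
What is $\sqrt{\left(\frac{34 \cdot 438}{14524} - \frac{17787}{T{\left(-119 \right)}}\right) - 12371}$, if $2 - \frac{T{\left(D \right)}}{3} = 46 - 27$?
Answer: $\frac{i \sqrt{45803485003029}}{61727} \approx 109.64 i$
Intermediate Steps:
$T{\left(D \right)} = -51$ ($T{\left(D \right)} = 6 - 3 \left(46 - 27\right) = 6 - 57 = -51$)
$\sqrt{\left(\frac{34 \cdot 438}{14524} - \frac{17787}{T{\left(-119 \right)}}\right) - 12371} = \sqrt{\left(\frac{34 \cdot 438}{14524} - \frac{17787}{-51}\right) - 12371} = \sqrt{\left(14892 \cdot \frac{1}{14524} - - \frac{5929}{17}\right) - 12371} = \sqrt{\left(\frac{3723}{3631} + \frac{5929}{17}\right) - 12371} = \sqrt{\frac{21591490}{61727} - 12371} = \sqrt{- \frac{742033227}{61727}} = \frac{i \sqrt{45803485003029}}{61727}$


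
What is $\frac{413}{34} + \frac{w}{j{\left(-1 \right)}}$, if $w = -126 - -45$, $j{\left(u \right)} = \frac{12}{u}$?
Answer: $\frac{1285}{68} \approx 18.897$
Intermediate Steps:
$w = -81$ ($w = -126 + \left(-8 + 53\right) = -126 + 45 = -81$)
$\frac{413}{34} + \frac{w}{j{\left(-1 \right)}} = \frac{413}{34} - \frac{81}{12 \frac{1}{-1}} = 413 \cdot \frac{1}{34} - \frac{81}{12 \left(-1\right)} = \frac{413}{34} - \frac{81}{-12} = \frac{413}{34} - - \frac{27}{4} = \frac{413}{34} + \frac{27}{4} = \frac{1285}{68}$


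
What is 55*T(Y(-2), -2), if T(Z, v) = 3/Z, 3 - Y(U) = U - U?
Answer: 55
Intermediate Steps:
Y(U) = 3 (Y(U) = 3 - (U - U) = 3 - 1*0 = 3 + 0 = 3)
55*T(Y(-2), -2) = 55*(3/3) = 55*(3*(⅓)) = 55*1 = 55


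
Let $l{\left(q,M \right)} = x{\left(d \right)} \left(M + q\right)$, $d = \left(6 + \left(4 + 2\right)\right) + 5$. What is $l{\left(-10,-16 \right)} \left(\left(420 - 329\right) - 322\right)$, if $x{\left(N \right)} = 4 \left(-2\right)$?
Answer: $-48048$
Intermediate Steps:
$d = 17$ ($d = \left(6 + 6\right) + 5 = 12 + 5 = 17$)
$x{\left(N \right)} = -8$
$l{\left(q,M \right)} = - 8 M - 8 q$ ($l{\left(q,M \right)} = - 8 \left(M + q\right) = - 8 M - 8 q$)
$l{\left(-10,-16 \right)} \left(\left(420 - 329\right) - 322\right) = \left(\left(-8\right) \left(-16\right) - -80\right) \left(\left(420 - 329\right) - 322\right) = \left(128 + 80\right) \left(91 - 322\right) = 208 \left(-231\right) = -48048$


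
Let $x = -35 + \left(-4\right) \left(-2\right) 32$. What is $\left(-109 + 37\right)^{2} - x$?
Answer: $4963$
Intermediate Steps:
$x = 221$ ($x = -35 + 8 \cdot 32 = -35 + 256 = 221$)
$\left(-109 + 37\right)^{2} - x = \left(-109 + 37\right)^{2} - 221 = \left(-72\right)^{2} - 221 = 5184 - 221 = 4963$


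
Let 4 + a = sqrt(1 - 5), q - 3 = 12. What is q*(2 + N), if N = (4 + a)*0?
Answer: 30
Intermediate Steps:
q = 15 (q = 3 + 12 = 15)
a = -4 + 2*I (a = -4 + sqrt(1 - 5) = -4 + sqrt(-4) = -4 + 2*I ≈ -4.0 + 2.0*I)
N = 0 (N = (4 + (-4 + 2*I))*0 = (2*I)*0 = 0)
q*(2 + N) = 15*(2 + 0) = 15*2 = 30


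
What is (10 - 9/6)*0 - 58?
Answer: -58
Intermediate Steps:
(10 - 9/6)*0 - 58 = (10 - 9*⅙)*0 - 58 = (10 - 3/2)*0 - 58 = (17/2)*0 - 58 = 0 - 58 = -58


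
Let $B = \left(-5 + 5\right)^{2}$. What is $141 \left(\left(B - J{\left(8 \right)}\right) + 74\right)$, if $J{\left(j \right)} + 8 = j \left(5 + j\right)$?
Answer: $-3102$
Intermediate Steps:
$B = 0$ ($B = 0^{2} = 0$)
$J{\left(j \right)} = -8 + j \left(5 + j\right)$
$141 \left(\left(B - J{\left(8 \right)}\right) + 74\right) = 141 \left(\left(0 - \left(-8 + 8^{2} + 5 \cdot 8\right)\right) + 74\right) = 141 \left(\left(0 - \left(-8 + 64 + 40\right)\right) + 74\right) = 141 \left(\left(0 - 96\right) + 74\right) = 141 \left(-96 + 74\right) = 141 \left(-22\right) = -3102$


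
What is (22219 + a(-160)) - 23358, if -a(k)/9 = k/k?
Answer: -1148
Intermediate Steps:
a(k) = -9 (a(k) = -9*k/k = -9*1 = -9)
(22219 + a(-160)) - 23358 = (22219 - 9) - 23358 = 22210 - 23358 = -1148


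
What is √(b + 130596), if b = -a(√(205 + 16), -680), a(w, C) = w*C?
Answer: 2*√(32649 + 170*√221) ≈ 375.11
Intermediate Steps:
a(w, C) = C*w
b = 680*√221 (b = -(-680)*√(205 + 16) = -(-680)*√221 = 680*√221 ≈ 10109.)
√(b + 130596) = √(680*√221 + 130596) = √(130596 + 680*√221)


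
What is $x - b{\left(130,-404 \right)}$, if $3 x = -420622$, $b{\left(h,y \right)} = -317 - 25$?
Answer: $- \frac{419596}{3} \approx -1.3987 \cdot 10^{5}$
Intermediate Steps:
$b{\left(h,y \right)} = -342$
$x = - \frac{420622}{3}$ ($x = \frac{1}{3} \left(-420622\right) = - \frac{420622}{3} \approx -1.4021 \cdot 10^{5}$)
$x - b{\left(130,-404 \right)} = - \frac{420622}{3} - -342 = - \frac{420622}{3} + 342 = - \frac{419596}{3}$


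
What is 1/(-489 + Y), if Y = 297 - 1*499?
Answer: -1/691 ≈ -0.0014472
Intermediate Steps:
Y = -202 (Y = 297 - 499 = -202)
1/(-489 + Y) = 1/(-489 - 202) = 1/(-691) = -1/691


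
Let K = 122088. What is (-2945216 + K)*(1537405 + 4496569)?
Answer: -17034680950672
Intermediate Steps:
(-2945216 + K)*(1537405 + 4496569) = (-2945216 + 122088)*(1537405 + 4496569) = -2823128*6033974 = -17034680950672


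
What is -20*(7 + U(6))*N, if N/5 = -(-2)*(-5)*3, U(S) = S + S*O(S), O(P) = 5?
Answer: 129000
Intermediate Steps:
U(S) = 6*S (U(S) = S + S*5 = S + 5*S = 6*S)
N = -150 (N = 5*(-(-2)*(-5)*3) = 5*(-1*10*3) = 5*(-10*3) = 5*(-30) = -150)
-20*(7 + U(6))*N = -20*(7 + 6*6)*(-150) = -20*(7 + 36)*(-150) = -20*43*(-150) = -860*(-150) = -1*(-129000) = 129000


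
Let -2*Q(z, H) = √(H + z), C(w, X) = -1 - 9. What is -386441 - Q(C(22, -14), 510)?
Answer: -386441 + 5*√5 ≈ -3.8643e+5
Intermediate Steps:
C(w, X) = -10
Q(z, H) = -√(H + z)/2
-386441 - Q(C(22, -14), 510) = -386441 - (-1)*√(510 - 10)/2 = -386441 - (-1)*√500/2 = -386441 - (-1)*10*√5/2 = -386441 - (-5)*√5 = -386441 + 5*√5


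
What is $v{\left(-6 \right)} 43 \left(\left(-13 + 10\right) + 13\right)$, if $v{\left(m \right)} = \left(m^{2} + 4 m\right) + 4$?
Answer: $6880$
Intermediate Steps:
$v{\left(m \right)} = 4 + m^{2} + 4 m$
$v{\left(-6 \right)} 43 \left(\left(-13 + 10\right) + 13\right) = \left(4 + \left(-6\right)^{2} + 4 \left(-6\right)\right) 43 \left(\left(-13 + 10\right) + 13\right) = \left(4 + 36 - 24\right) 43 \left(-3 + 13\right) = 16 \cdot 43 \cdot 10 = 688 \cdot 10 = 6880$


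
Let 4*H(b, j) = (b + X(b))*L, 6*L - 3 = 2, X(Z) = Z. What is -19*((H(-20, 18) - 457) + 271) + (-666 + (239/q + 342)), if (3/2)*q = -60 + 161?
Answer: 2043361/606 ≈ 3371.9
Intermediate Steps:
q = 202/3 (q = 2*(-60 + 161)/3 = (⅔)*101 = 202/3 ≈ 67.333)
L = ⅚ (L = ½ + (⅙)*2 = ½ + ⅓ = ⅚ ≈ 0.83333)
H(b, j) = 5*b/12 (H(b, j) = ((b + b)*(⅚))/4 = ((2*b)*(⅚))/4 = (5*b/3)/4 = 5*b/12)
-19*((H(-20, 18) - 457) + 271) + (-666 + (239/q + 342)) = -19*(((5/12)*(-20) - 457) + 271) + (-666 + (239/(202/3) + 342)) = -19*((-25/3 - 457) + 271) + (-666 + (239*(3/202) + 342)) = -19*(-1396/3 + 271) + (-666 + (717/202 + 342)) = -19*(-583/3) + (-666 + 69801/202) = 11077/3 - 64731/202 = 2043361/606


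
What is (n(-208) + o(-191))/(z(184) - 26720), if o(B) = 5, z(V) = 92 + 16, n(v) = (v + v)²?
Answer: -173061/26612 ≈ -6.5031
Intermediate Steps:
n(v) = 4*v² (n(v) = (2*v)² = 4*v²)
z(V) = 108
(n(-208) + o(-191))/(z(184) - 26720) = (4*(-208)² + 5)/(108 - 26720) = (4*43264 + 5)/(-26612) = (173056 + 5)*(-1/26612) = 173061*(-1/26612) = -173061/26612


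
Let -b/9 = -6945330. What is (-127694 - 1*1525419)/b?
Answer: -236159/8929710 ≈ -0.026446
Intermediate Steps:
b = 62507970 (b = -9*(-6945330) = 62507970)
(-127694 - 1*1525419)/b = (-127694 - 1*1525419)/62507970 = (-127694 - 1525419)*(1/62507970) = -1653113*1/62507970 = -236159/8929710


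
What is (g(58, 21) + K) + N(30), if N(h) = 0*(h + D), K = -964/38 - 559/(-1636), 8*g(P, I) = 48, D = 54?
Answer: -591427/31084 ≈ -19.027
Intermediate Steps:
g(P, I) = 6 (g(P, I) = (⅛)*48 = 6)
K = -777931/31084 (K = -964*1/38 - 559*(-1/1636) = -482/19 + 559/1636 = -777931/31084 ≈ -25.027)
N(h) = 0 (N(h) = 0*(h + 54) = 0*(54 + h) = 0)
(g(58, 21) + K) + N(30) = (6 - 777931/31084) + 0 = -591427/31084 + 0 = -591427/31084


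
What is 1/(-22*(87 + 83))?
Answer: -1/3740 ≈ -0.00026738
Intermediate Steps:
1/(-22*(87 + 83)) = 1/(-22*170) = 1/(-3740) = -1/3740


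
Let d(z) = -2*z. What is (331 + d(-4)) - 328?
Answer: 11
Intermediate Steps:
(331 + d(-4)) - 328 = (331 - 2*(-4)) - 328 = (331 + 8) - 328 = 339 - 328 = 11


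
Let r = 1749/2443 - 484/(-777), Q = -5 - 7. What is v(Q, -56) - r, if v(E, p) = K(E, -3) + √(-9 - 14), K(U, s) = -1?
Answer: -90604/38739 + I*√23 ≈ -2.3388 + 4.7958*I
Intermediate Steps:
Q = -12
r = 51865/38739 (r = 1749*(1/2443) - 484*(-1/777) = 1749/2443 + 484/777 = 51865/38739 ≈ 1.3388)
v(E, p) = -1 + I*√23 (v(E, p) = -1 + √(-9 - 14) = -1 + √(-23) = -1 + I*√23)
v(Q, -56) - r = (-1 + I*√23) - 1*51865/38739 = (-1 + I*√23) - 51865/38739 = -90604/38739 + I*√23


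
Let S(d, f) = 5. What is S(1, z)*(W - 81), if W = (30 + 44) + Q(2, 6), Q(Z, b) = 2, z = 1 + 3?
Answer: -25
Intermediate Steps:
z = 4
W = 76 (W = (30 + 44) + 2 = 74 + 2 = 76)
S(1, z)*(W - 81) = 5*(76 - 81) = 5*(-5) = -25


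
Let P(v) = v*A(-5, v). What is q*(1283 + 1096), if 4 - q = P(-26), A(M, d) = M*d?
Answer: 8050536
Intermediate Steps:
P(v) = -5*v² (P(v) = v*(-5*v) = -5*v²)
q = 3384 (q = 4 - (-5)*(-26)² = 4 - (-5)*676 = 4 - 1*(-3380) = 4 + 3380 = 3384)
q*(1283 + 1096) = 3384*(1283 + 1096) = 3384*2379 = 8050536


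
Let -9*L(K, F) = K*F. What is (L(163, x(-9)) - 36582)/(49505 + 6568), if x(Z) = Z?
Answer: -36419/56073 ≈ -0.64949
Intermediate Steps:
L(K, F) = -F*K/9 (L(K, F) = -K*F/9 = -F*K/9)
(L(163, x(-9)) - 36582)/(49505 + 6568) = (-⅑*(-9)*163 - 36582)/(49505 + 6568) = (163 - 36582)/56073 = -36419*1/56073 = -36419/56073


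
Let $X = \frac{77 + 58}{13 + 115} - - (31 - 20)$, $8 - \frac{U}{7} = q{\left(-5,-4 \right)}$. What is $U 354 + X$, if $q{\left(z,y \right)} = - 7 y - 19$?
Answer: $- \frac{315641}{128} \approx -2465.9$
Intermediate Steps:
$q{\left(z,y \right)} = -19 - 7 y$
$U = -7$ ($U = 56 - 7 \left(-19 - -28\right) = 56 - 7 \left(-19 + 28\right) = 56 - 63 = -7$)
$X = \frac{1543}{128}$ ($X = \frac{135}{128} - \left(-1\right) 11 = 135 \cdot \frac{1}{128} - -11 = \frac{135}{128} + 11 = \frac{1543}{128} \approx 12.055$)
$U 354 + X = \left(-7\right) 354 + \frac{1543}{128} = -2478 + \frac{1543}{128} = - \frac{315641}{128}$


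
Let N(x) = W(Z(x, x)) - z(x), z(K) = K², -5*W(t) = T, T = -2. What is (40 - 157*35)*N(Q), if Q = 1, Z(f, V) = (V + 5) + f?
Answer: 3273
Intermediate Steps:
Z(f, V) = 5 + V + f (Z(f, V) = (5 + V) + f = 5 + V + f)
W(t) = ⅖ (W(t) = -⅕*(-2) = ⅖)
N(x) = ⅖ - x²
(40 - 157*35)*N(Q) = (40 - 157*35)*(⅖ - 1*1²) = (40 - 5495)*(⅖ - 1*1) = -5455*(⅖ - 1) = -5455*(-⅗) = 3273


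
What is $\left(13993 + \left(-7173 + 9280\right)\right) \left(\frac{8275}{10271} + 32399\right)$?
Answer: $\frac{5357732304400}{10271} \approx 5.2164 \cdot 10^{8}$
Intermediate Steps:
$\left(13993 + \left(-7173 + 9280\right)\right) \left(\frac{8275}{10271} + 32399\right) = \left(13993 + 2107\right) \left(8275 \cdot \frac{1}{10271} + 32399\right) = 16100 \left(\frac{8275}{10271} + 32399\right) = 16100 \cdot \frac{332778404}{10271} = \frac{5357732304400}{10271}$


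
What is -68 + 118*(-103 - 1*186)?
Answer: -34170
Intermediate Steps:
-68 + 118*(-103 - 1*186) = -68 + 118*(-103 - 186) = -68 + 118*(-289) = -68 - 34102 = -34170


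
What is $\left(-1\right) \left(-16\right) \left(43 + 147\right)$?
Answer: $3040$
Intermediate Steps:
$\left(-1\right) \left(-16\right) \left(43 + 147\right) = 16 \cdot 190 = 3040$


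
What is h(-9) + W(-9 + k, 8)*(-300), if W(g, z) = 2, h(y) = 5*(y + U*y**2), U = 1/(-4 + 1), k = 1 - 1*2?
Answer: -780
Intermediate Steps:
k = -1 (k = 1 - 2 = -1)
U = -1/3 (U = 1/(-3) = -1/3 ≈ -0.33333)
h(y) = 5*y - 5*y**2/3 (h(y) = 5*(y - y**2/3) = 5*y - 5*y**2/3)
h(-9) + W(-9 + k, 8)*(-300) = (5/3)*(-9)*(3 - 1*(-9)) + 2*(-300) = (5/3)*(-9)*(3 + 9) - 600 = (5/3)*(-9)*12 - 600 = -180 - 600 = -780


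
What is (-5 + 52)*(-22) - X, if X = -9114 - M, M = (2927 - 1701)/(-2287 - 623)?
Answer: 11755787/1455 ≈ 8079.6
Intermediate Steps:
M = -613/1455 (M = 1226/(-2910) = 1226*(-1/2910) = -613/1455 ≈ -0.42131)
X = -13260257/1455 (X = -9114 - 1*(-613/1455) = -9114 + 613/1455 = -13260257/1455 ≈ -9113.6)
(-5 + 52)*(-22) - X = (-5 + 52)*(-22) - 1*(-13260257/1455) = 47*(-22) + 13260257/1455 = -1034 + 13260257/1455 = 11755787/1455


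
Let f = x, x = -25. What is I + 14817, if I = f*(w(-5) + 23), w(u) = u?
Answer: 14367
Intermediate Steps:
f = -25
I = -450 (I = -25*(-5 + 23) = -25*18 = -450)
I + 14817 = -450 + 14817 = 14367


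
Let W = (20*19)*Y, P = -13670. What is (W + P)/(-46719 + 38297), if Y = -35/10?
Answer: 7500/4211 ≈ 1.7810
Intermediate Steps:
Y = -7/2 (Y = -35*1/10 = -7/2 ≈ -3.5000)
W = -1330 (W = (20*19)*(-7/2) = 380*(-7/2) = -1330)
(W + P)/(-46719 + 38297) = (-1330 - 13670)/(-46719 + 38297) = -15000/(-8422) = -15000*(-1/8422) = 7500/4211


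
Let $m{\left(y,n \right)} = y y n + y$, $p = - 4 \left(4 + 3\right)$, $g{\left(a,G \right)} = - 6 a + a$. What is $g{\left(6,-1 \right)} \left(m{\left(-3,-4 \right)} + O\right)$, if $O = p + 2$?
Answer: $1950$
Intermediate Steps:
$g{\left(a,G \right)} = - 5 a$
$p = -28$ ($p = \left(-4\right) 7 = -28$)
$O = -26$ ($O = -28 + 2 = -26$)
$m{\left(y,n \right)} = y + n y^{2}$ ($m{\left(y,n \right)} = y^{2} n + y = n y^{2} + y = y + n y^{2}$)
$g{\left(6,-1 \right)} \left(m{\left(-3,-4 \right)} + O\right) = \left(-5\right) 6 \left(- 3 \left(1 - -12\right) - 26\right) = - 30 \left(- 3 \left(1 + 12\right) - 26\right) = - 30 \left(\left(-3\right) 13 - 26\right) = - 30 \left(-39 - 26\right) = \left(-30\right) \left(-65\right) = 1950$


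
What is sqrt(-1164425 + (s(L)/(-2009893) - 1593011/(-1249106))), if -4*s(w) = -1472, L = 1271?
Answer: I*sqrt(7339314694412349630255453206430)/2510569405658 ≈ 1079.1*I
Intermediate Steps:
s(w) = 368 (s(w) = -1/4*(-1472) = 368)
sqrt(-1164425 + (s(L)/(-2009893) - 1593011/(-1249106))) = sqrt(-1164425 + (368/(-2009893) - 1593011/(-1249106))) = sqrt(-1164425 + (368*(-1/2009893) - 1593011*(-1/1249106))) = sqrt(-1164425 + (-368/2009893 + 1593011/1249106)) = sqrt(-1164425 + 3201321986815/2510569405658) = sqrt(-2923366578861329835/2510569405658) = I*sqrt(7339314694412349630255453206430)/2510569405658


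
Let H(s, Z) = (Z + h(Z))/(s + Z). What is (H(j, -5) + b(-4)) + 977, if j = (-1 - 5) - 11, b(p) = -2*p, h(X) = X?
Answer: 10840/11 ≈ 985.45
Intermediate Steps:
j = -17 (j = -6 - 11 = -17)
H(s, Z) = 2*Z/(Z + s) (H(s, Z) = (Z + Z)/(s + Z) = (2*Z)/(Z + s) = 2*Z/(Z + s))
(H(j, -5) + b(-4)) + 977 = (2*(-5)/(-5 - 17) - 2*(-4)) + 977 = (2*(-5)/(-22) + 8) + 977 = (2*(-5)*(-1/22) + 8) + 977 = (5/11 + 8) + 977 = 93/11 + 977 = 10840/11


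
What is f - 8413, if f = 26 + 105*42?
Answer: -3977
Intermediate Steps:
f = 4436 (f = 26 + 4410 = 4436)
f - 8413 = 4436 - 8413 = -3977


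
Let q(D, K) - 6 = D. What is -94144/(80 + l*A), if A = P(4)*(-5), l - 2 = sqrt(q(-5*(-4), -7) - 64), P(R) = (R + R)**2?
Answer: 41188/3285 - 23536*I*sqrt(38)/3285 ≈ 12.538 - 44.166*I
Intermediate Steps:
q(D, K) = 6 + D
P(R) = 4*R**2 (P(R) = (2*R)**2 = 4*R**2)
l = 2 + I*sqrt(38) (l = 2 + sqrt((6 - 5*(-4)) - 64) = 2 + sqrt((6 + 20) - 64) = 2 + sqrt(26 - 64) = 2 + sqrt(-38) = 2 + I*sqrt(38) ≈ 2.0 + 6.1644*I)
A = -320 (A = (4*4**2)*(-5) = (4*16)*(-5) = 64*(-5) = -320)
-94144/(80 + l*A) = -94144/(80 + (2 + I*sqrt(38))*(-320)) = -94144/(80 + (-640 - 320*I*sqrt(38))) = -94144/(-560 - 320*I*sqrt(38))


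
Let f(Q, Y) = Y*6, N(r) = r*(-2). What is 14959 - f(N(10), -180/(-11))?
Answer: 163469/11 ≈ 14861.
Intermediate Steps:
N(r) = -2*r
f(Q, Y) = 6*Y
14959 - f(N(10), -180/(-11)) = 14959 - 6*(-180/(-11)) = 14959 - 6*(-180*(-1/11)) = 14959 - 6*180/11 = 14959 - 1*1080/11 = 14959 - 1080/11 = 163469/11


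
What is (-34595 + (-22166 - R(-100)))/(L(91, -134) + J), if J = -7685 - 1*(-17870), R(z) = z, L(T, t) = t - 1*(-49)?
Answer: -561/100 ≈ -5.6100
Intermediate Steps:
L(T, t) = 49 + t (L(T, t) = t + 49 = 49 + t)
J = 10185 (J = -7685 + 17870 = 10185)
(-34595 + (-22166 - R(-100)))/(L(91, -134) + J) = (-34595 + (-22166 - 1*(-100)))/((49 - 134) + 10185) = (-34595 + (-22166 + 100))/(-85 + 10185) = (-34595 - 22066)/10100 = -56661*1/10100 = -561/100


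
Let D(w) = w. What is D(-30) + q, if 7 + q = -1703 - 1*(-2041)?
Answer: 301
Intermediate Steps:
q = 331 (q = -7 + (-1703 - 1*(-2041)) = -7 + (-1703 + 2041) = -7 + 338 = 331)
D(-30) + q = -30 + 331 = 301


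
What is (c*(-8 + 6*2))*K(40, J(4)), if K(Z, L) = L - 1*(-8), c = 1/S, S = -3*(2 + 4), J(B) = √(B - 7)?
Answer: -16/9 - 2*I*√3/9 ≈ -1.7778 - 0.3849*I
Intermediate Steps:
J(B) = √(-7 + B)
S = -18 (S = -3*6 = -18)
c = -1/18 (c = 1/(-18) = -1/18 ≈ -0.055556)
K(Z, L) = 8 + L (K(Z, L) = L + 8 = 8 + L)
(c*(-8 + 6*2))*K(40, J(4)) = (-(-8 + 6*2)/18)*(8 + √(-7 + 4)) = (-(-8 + 12)/18)*(8 + √(-3)) = (-1/18*4)*(8 + I*√3) = -2*(8 + I*√3)/9 = -16/9 - 2*I*√3/9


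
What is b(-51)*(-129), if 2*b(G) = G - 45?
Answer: 6192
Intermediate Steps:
b(G) = -45/2 + G/2 (b(G) = (G - 45)/2 = (-45 + G)/2 = -45/2 + G/2)
b(-51)*(-129) = (-45/2 + (1/2)*(-51))*(-129) = (-45/2 - 51/2)*(-129) = -48*(-129) = 6192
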